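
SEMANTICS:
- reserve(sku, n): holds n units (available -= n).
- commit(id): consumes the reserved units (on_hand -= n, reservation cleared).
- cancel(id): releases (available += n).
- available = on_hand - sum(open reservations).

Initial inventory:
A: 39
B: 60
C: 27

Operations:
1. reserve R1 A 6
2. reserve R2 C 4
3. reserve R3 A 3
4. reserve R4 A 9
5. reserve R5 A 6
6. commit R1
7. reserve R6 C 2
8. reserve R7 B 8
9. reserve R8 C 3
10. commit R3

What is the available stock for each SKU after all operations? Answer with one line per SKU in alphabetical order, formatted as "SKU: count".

Answer: A: 15
B: 52
C: 18

Derivation:
Step 1: reserve R1 A 6 -> on_hand[A=39 B=60 C=27] avail[A=33 B=60 C=27] open={R1}
Step 2: reserve R2 C 4 -> on_hand[A=39 B=60 C=27] avail[A=33 B=60 C=23] open={R1,R2}
Step 3: reserve R3 A 3 -> on_hand[A=39 B=60 C=27] avail[A=30 B=60 C=23] open={R1,R2,R3}
Step 4: reserve R4 A 9 -> on_hand[A=39 B=60 C=27] avail[A=21 B=60 C=23] open={R1,R2,R3,R4}
Step 5: reserve R5 A 6 -> on_hand[A=39 B=60 C=27] avail[A=15 B=60 C=23] open={R1,R2,R3,R4,R5}
Step 6: commit R1 -> on_hand[A=33 B=60 C=27] avail[A=15 B=60 C=23] open={R2,R3,R4,R5}
Step 7: reserve R6 C 2 -> on_hand[A=33 B=60 C=27] avail[A=15 B=60 C=21] open={R2,R3,R4,R5,R6}
Step 8: reserve R7 B 8 -> on_hand[A=33 B=60 C=27] avail[A=15 B=52 C=21] open={R2,R3,R4,R5,R6,R7}
Step 9: reserve R8 C 3 -> on_hand[A=33 B=60 C=27] avail[A=15 B=52 C=18] open={R2,R3,R4,R5,R6,R7,R8}
Step 10: commit R3 -> on_hand[A=30 B=60 C=27] avail[A=15 B=52 C=18] open={R2,R4,R5,R6,R7,R8}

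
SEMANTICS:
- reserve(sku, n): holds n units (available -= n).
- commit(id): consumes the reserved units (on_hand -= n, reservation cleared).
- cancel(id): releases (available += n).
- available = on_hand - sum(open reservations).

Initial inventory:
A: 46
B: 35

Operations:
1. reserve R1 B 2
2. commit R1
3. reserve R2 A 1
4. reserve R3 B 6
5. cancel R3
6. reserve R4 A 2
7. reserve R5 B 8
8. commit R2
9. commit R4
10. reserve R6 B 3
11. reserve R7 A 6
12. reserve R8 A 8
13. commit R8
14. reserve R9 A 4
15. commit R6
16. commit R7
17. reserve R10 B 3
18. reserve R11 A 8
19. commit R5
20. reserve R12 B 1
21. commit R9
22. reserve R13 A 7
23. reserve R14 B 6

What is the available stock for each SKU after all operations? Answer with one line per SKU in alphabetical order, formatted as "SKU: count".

Answer: A: 10
B: 12

Derivation:
Step 1: reserve R1 B 2 -> on_hand[A=46 B=35] avail[A=46 B=33] open={R1}
Step 2: commit R1 -> on_hand[A=46 B=33] avail[A=46 B=33] open={}
Step 3: reserve R2 A 1 -> on_hand[A=46 B=33] avail[A=45 B=33] open={R2}
Step 4: reserve R3 B 6 -> on_hand[A=46 B=33] avail[A=45 B=27] open={R2,R3}
Step 5: cancel R3 -> on_hand[A=46 B=33] avail[A=45 B=33] open={R2}
Step 6: reserve R4 A 2 -> on_hand[A=46 B=33] avail[A=43 B=33] open={R2,R4}
Step 7: reserve R5 B 8 -> on_hand[A=46 B=33] avail[A=43 B=25] open={R2,R4,R5}
Step 8: commit R2 -> on_hand[A=45 B=33] avail[A=43 B=25] open={R4,R5}
Step 9: commit R4 -> on_hand[A=43 B=33] avail[A=43 B=25] open={R5}
Step 10: reserve R6 B 3 -> on_hand[A=43 B=33] avail[A=43 B=22] open={R5,R6}
Step 11: reserve R7 A 6 -> on_hand[A=43 B=33] avail[A=37 B=22] open={R5,R6,R7}
Step 12: reserve R8 A 8 -> on_hand[A=43 B=33] avail[A=29 B=22] open={R5,R6,R7,R8}
Step 13: commit R8 -> on_hand[A=35 B=33] avail[A=29 B=22] open={R5,R6,R7}
Step 14: reserve R9 A 4 -> on_hand[A=35 B=33] avail[A=25 B=22] open={R5,R6,R7,R9}
Step 15: commit R6 -> on_hand[A=35 B=30] avail[A=25 B=22] open={R5,R7,R9}
Step 16: commit R7 -> on_hand[A=29 B=30] avail[A=25 B=22] open={R5,R9}
Step 17: reserve R10 B 3 -> on_hand[A=29 B=30] avail[A=25 B=19] open={R10,R5,R9}
Step 18: reserve R11 A 8 -> on_hand[A=29 B=30] avail[A=17 B=19] open={R10,R11,R5,R9}
Step 19: commit R5 -> on_hand[A=29 B=22] avail[A=17 B=19] open={R10,R11,R9}
Step 20: reserve R12 B 1 -> on_hand[A=29 B=22] avail[A=17 B=18] open={R10,R11,R12,R9}
Step 21: commit R9 -> on_hand[A=25 B=22] avail[A=17 B=18] open={R10,R11,R12}
Step 22: reserve R13 A 7 -> on_hand[A=25 B=22] avail[A=10 B=18] open={R10,R11,R12,R13}
Step 23: reserve R14 B 6 -> on_hand[A=25 B=22] avail[A=10 B=12] open={R10,R11,R12,R13,R14}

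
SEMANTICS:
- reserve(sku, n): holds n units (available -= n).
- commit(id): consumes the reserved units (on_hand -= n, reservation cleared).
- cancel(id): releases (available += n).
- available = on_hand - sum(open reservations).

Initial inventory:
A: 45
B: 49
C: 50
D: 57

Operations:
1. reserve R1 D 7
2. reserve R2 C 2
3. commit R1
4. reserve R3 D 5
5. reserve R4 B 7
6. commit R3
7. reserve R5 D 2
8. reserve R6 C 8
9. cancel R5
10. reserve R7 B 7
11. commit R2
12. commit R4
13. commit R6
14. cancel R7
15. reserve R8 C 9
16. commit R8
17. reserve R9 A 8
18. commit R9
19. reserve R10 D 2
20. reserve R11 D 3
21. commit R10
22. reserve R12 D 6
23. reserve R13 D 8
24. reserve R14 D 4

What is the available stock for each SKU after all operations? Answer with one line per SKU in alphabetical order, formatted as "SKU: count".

Answer: A: 37
B: 42
C: 31
D: 22

Derivation:
Step 1: reserve R1 D 7 -> on_hand[A=45 B=49 C=50 D=57] avail[A=45 B=49 C=50 D=50] open={R1}
Step 2: reserve R2 C 2 -> on_hand[A=45 B=49 C=50 D=57] avail[A=45 B=49 C=48 D=50] open={R1,R2}
Step 3: commit R1 -> on_hand[A=45 B=49 C=50 D=50] avail[A=45 B=49 C=48 D=50] open={R2}
Step 4: reserve R3 D 5 -> on_hand[A=45 B=49 C=50 D=50] avail[A=45 B=49 C=48 D=45] open={R2,R3}
Step 5: reserve R4 B 7 -> on_hand[A=45 B=49 C=50 D=50] avail[A=45 B=42 C=48 D=45] open={R2,R3,R4}
Step 6: commit R3 -> on_hand[A=45 B=49 C=50 D=45] avail[A=45 B=42 C=48 D=45] open={R2,R4}
Step 7: reserve R5 D 2 -> on_hand[A=45 B=49 C=50 D=45] avail[A=45 B=42 C=48 D=43] open={R2,R4,R5}
Step 8: reserve R6 C 8 -> on_hand[A=45 B=49 C=50 D=45] avail[A=45 B=42 C=40 D=43] open={R2,R4,R5,R6}
Step 9: cancel R5 -> on_hand[A=45 B=49 C=50 D=45] avail[A=45 B=42 C=40 D=45] open={R2,R4,R6}
Step 10: reserve R7 B 7 -> on_hand[A=45 B=49 C=50 D=45] avail[A=45 B=35 C=40 D=45] open={R2,R4,R6,R7}
Step 11: commit R2 -> on_hand[A=45 B=49 C=48 D=45] avail[A=45 B=35 C=40 D=45] open={R4,R6,R7}
Step 12: commit R4 -> on_hand[A=45 B=42 C=48 D=45] avail[A=45 B=35 C=40 D=45] open={R6,R7}
Step 13: commit R6 -> on_hand[A=45 B=42 C=40 D=45] avail[A=45 B=35 C=40 D=45] open={R7}
Step 14: cancel R7 -> on_hand[A=45 B=42 C=40 D=45] avail[A=45 B=42 C=40 D=45] open={}
Step 15: reserve R8 C 9 -> on_hand[A=45 B=42 C=40 D=45] avail[A=45 B=42 C=31 D=45] open={R8}
Step 16: commit R8 -> on_hand[A=45 B=42 C=31 D=45] avail[A=45 B=42 C=31 D=45] open={}
Step 17: reserve R9 A 8 -> on_hand[A=45 B=42 C=31 D=45] avail[A=37 B=42 C=31 D=45] open={R9}
Step 18: commit R9 -> on_hand[A=37 B=42 C=31 D=45] avail[A=37 B=42 C=31 D=45] open={}
Step 19: reserve R10 D 2 -> on_hand[A=37 B=42 C=31 D=45] avail[A=37 B=42 C=31 D=43] open={R10}
Step 20: reserve R11 D 3 -> on_hand[A=37 B=42 C=31 D=45] avail[A=37 B=42 C=31 D=40] open={R10,R11}
Step 21: commit R10 -> on_hand[A=37 B=42 C=31 D=43] avail[A=37 B=42 C=31 D=40] open={R11}
Step 22: reserve R12 D 6 -> on_hand[A=37 B=42 C=31 D=43] avail[A=37 B=42 C=31 D=34] open={R11,R12}
Step 23: reserve R13 D 8 -> on_hand[A=37 B=42 C=31 D=43] avail[A=37 B=42 C=31 D=26] open={R11,R12,R13}
Step 24: reserve R14 D 4 -> on_hand[A=37 B=42 C=31 D=43] avail[A=37 B=42 C=31 D=22] open={R11,R12,R13,R14}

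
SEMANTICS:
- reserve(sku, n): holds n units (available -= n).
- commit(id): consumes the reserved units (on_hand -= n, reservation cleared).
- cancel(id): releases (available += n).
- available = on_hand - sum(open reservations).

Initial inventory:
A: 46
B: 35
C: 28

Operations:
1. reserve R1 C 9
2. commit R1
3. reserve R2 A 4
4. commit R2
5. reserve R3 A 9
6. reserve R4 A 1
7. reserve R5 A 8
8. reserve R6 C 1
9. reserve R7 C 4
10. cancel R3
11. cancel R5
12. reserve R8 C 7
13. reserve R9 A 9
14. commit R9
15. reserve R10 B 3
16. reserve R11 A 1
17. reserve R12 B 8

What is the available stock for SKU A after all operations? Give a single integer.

Answer: 31

Derivation:
Step 1: reserve R1 C 9 -> on_hand[A=46 B=35 C=28] avail[A=46 B=35 C=19] open={R1}
Step 2: commit R1 -> on_hand[A=46 B=35 C=19] avail[A=46 B=35 C=19] open={}
Step 3: reserve R2 A 4 -> on_hand[A=46 B=35 C=19] avail[A=42 B=35 C=19] open={R2}
Step 4: commit R2 -> on_hand[A=42 B=35 C=19] avail[A=42 B=35 C=19] open={}
Step 5: reserve R3 A 9 -> on_hand[A=42 B=35 C=19] avail[A=33 B=35 C=19] open={R3}
Step 6: reserve R4 A 1 -> on_hand[A=42 B=35 C=19] avail[A=32 B=35 C=19] open={R3,R4}
Step 7: reserve R5 A 8 -> on_hand[A=42 B=35 C=19] avail[A=24 B=35 C=19] open={R3,R4,R5}
Step 8: reserve R6 C 1 -> on_hand[A=42 B=35 C=19] avail[A=24 B=35 C=18] open={R3,R4,R5,R6}
Step 9: reserve R7 C 4 -> on_hand[A=42 B=35 C=19] avail[A=24 B=35 C=14] open={R3,R4,R5,R6,R7}
Step 10: cancel R3 -> on_hand[A=42 B=35 C=19] avail[A=33 B=35 C=14] open={R4,R5,R6,R7}
Step 11: cancel R5 -> on_hand[A=42 B=35 C=19] avail[A=41 B=35 C=14] open={R4,R6,R7}
Step 12: reserve R8 C 7 -> on_hand[A=42 B=35 C=19] avail[A=41 B=35 C=7] open={R4,R6,R7,R8}
Step 13: reserve R9 A 9 -> on_hand[A=42 B=35 C=19] avail[A=32 B=35 C=7] open={R4,R6,R7,R8,R9}
Step 14: commit R9 -> on_hand[A=33 B=35 C=19] avail[A=32 B=35 C=7] open={R4,R6,R7,R8}
Step 15: reserve R10 B 3 -> on_hand[A=33 B=35 C=19] avail[A=32 B=32 C=7] open={R10,R4,R6,R7,R8}
Step 16: reserve R11 A 1 -> on_hand[A=33 B=35 C=19] avail[A=31 B=32 C=7] open={R10,R11,R4,R6,R7,R8}
Step 17: reserve R12 B 8 -> on_hand[A=33 B=35 C=19] avail[A=31 B=24 C=7] open={R10,R11,R12,R4,R6,R7,R8}
Final available[A] = 31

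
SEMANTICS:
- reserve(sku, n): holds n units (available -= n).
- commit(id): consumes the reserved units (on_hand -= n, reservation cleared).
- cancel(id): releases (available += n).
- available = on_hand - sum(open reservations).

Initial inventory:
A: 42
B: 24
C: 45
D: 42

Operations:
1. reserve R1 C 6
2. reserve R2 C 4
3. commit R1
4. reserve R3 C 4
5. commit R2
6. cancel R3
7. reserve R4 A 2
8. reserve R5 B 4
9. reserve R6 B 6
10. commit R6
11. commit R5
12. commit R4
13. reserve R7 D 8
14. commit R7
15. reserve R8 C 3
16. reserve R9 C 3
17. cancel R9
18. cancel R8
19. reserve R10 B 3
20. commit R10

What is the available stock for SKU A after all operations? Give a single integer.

Answer: 40

Derivation:
Step 1: reserve R1 C 6 -> on_hand[A=42 B=24 C=45 D=42] avail[A=42 B=24 C=39 D=42] open={R1}
Step 2: reserve R2 C 4 -> on_hand[A=42 B=24 C=45 D=42] avail[A=42 B=24 C=35 D=42] open={R1,R2}
Step 3: commit R1 -> on_hand[A=42 B=24 C=39 D=42] avail[A=42 B=24 C=35 D=42] open={R2}
Step 4: reserve R3 C 4 -> on_hand[A=42 B=24 C=39 D=42] avail[A=42 B=24 C=31 D=42] open={R2,R3}
Step 5: commit R2 -> on_hand[A=42 B=24 C=35 D=42] avail[A=42 B=24 C=31 D=42] open={R3}
Step 6: cancel R3 -> on_hand[A=42 B=24 C=35 D=42] avail[A=42 B=24 C=35 D=42] open={}
Step 7: reserve R4 A 2 -> on_hand[A=42 B=24 C=35 D=42] avail[A=40 B=24 C=35 D=42] open={R4}
Step 8: reserve R5 B 4 -> on_hand[A=42 B=24 C=35 D=42] avail[A=40 B=20 C=35 D=42] open={R4,R5}
Step 9: reserve R6 B 6 -> on_hand[A=42 B=24 C=35 D=42] avail[A=40 B=14 C=35 D=42] open={R4,R5,R6}
Step 10: commit R6 -> on_hand[A=42 B=18 C=35 D=42] avail[A=40 B=14 C=35 D=42] open={R4,R5}
Step 11: commit R5 -> on_hand[A=42 B=14 C=35 D=42] avail[A=40 B=14 C=35 D=42] open={R4}
Step 12: commit R4 -> on_hand[A=40 B=14 C=35 D=42] avail[A=40 B=14 C=35 D=42] open={}
Step 13: reserve R7 D 8 -> on_hand[A=40 B=14 C=35 D=42] avail[A=40 B=14 C=35 D=34] open={R7}
Step 14: commit R7 -> on_hand[A=40 B=14 C=35 D=34] avail[A=40 B=14 C=35 D=34] open={}
Step 15: reserve R8 C 3 -> on_hand[A=40 B=14 C=35 D=34] avail[A=40 B=14 C=32 D=34] open={R8}
Step 16: reserve R9 C 3 -> on_hand[A=40 B=14 C=35 D=34] avail[A=40 B=14 C=29 D=34] open={R8,R9}
Step 17: cancel R9 -> on_hand[A=40 B=14 C=35 D=34] avail[A=40 B=14 C=32 D=34] open={R8}
Step 18: cancel R8 -> on_hand[A=40 B=14 C=35 D=34] avail[A=40 B=14 C=35 D=34] open={}
Step 19: reserve R10 B 3 -> on_hand[A=40 B=14 C=35 D=34] avail[A=40 B=11 C=35 D=34] open={R10}
Step 20: commit R10 -> on_hand[A=40 B=11 C=35 D=34] avail[A=40 B=11 C=35 D=34] open={}
Final available[A] = 40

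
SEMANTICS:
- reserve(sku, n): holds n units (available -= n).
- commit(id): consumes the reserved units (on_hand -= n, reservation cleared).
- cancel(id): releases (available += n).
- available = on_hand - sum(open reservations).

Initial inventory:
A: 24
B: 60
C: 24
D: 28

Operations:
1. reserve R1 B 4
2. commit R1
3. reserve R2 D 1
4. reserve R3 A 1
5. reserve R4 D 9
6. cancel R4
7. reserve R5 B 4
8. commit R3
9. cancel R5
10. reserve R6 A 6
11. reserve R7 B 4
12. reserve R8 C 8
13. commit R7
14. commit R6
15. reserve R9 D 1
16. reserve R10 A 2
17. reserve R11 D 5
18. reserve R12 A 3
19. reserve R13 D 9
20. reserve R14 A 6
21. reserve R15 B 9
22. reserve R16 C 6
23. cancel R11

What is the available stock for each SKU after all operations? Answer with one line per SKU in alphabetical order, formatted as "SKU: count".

Step 1: reserve R1 B 4 -> on_hand[A=24 B=60 C=24 D=28] avail[A=24 B=56 C=24 D=28] open={R1}
Step 2: commit R1 -> on_hand[A=24 B=56 C=24 D=28] avail[A=24 B=56 C=24 D=28] open={}
Step 3: reserve R2 D 1 -> on_hand[A=24 B=56 C=24 D=28] avail[A=24 B=56 C=24 D=27] open={R2}
Step 4: reserve R3 A 1 -> on_hand[A=24 B=56 C=24 D=28] avail[A=23 B=56 C=24 D=27] open={R2,R3}
Step 5: reserve R4 D 9 -> on_hand[A=24 B=56 C=24 D=28] avail[A=23 B=56 C=24 D=18] open={R2,R3,R4}
Step 6: cancel R4 -> on_hand[A=24 B=56 C=24 D=28] avail[A=23 B=56 C=24 D=27] open={R2,R3}
Step 7: reserve R5 B 4 -> on_hand[A=24 B=56 C=24 D=28] avail[A=23 B=52 C=24 D=27] open={R2,R3,R5}
Step 8: commit R3 -> on_hand[A=23 B=56 C=24 D=28] avail[A=23 B=52 C=24 D=27] open={R2,R5}
Step 9: cancel R5 -> on_hand[A=23 B=56 C=24 D=28] avail[A=23 B=56 C=24 D=27] open={R2}
Step 10: reserve R6 A 6 -> on_hand[A=23 B=56 C=24 D=28] avail[A=17 B=56 C=24 D=27] open={R2,R6}
Step 11: reserve R7 B 4 -> on_hand[A=23 B=56 C=24 D=28] avail[A=17 B=52 C=24 D=27] open={R2,R6,R7}
Step 12: reserve R8 C 8 -> on_hand[A=23 B=56 C=24 D=28] avail[A=17 B=52 C=16 D=27] open={R2,R6,R7,R8}
Step 13: commit R7 -> on_hand[A=23 B=52 C=24 D=28] avail[A=17 B=52 C=16 D=27] open={R2,R6,R8}
Step 14: commit R6 -> on_hand[A=17 B=52 C=24 D=28] avail[A=17 B=52 C=16 D=27] open={R2,R8}
Step 15: reserve R9 D 1 -> on_hand[A=17 B=52 C=24 D=28] avail[A=17 B=52 C=16 D=26] open={R2,R8,R9}
Step 16: reserve R10 A 2 -> on_hand[A=17 B=52 C=24 D=28] avail[A=15 B=52 C=16 D=26] open={R10,R2,R8,R9}
Step 17: reserve R11 D 5 -> on_hand[A=17 B=52 C=24 D=28] avail[A=15 B=52 C=16 D=21] open={R10,R11,R2,R8,R9}
Step 18: reserve R12 A 3 -> on_hand[A=17 B=52 C=24 D=28] avail[A=12 B=52 C=16 D=21] open={R10,R11,R12,R2,R8,R9}
Step 19: reserve R13 D 9 -> on_hand[A=17 B=52 C=24 D=28] avail[A=12 B=52 C=16 D=12] open={R10,R11,R12,R13,R2,R8,R9}
Step 20: reserve R14 A 6 -> on_hand[A=17 B=52 C=24 D=28] avail[A=6 B=52 C=16 D=12] open={R10,R11,R12,R13,R14,R2,R8,R9}
Step 21: reserve R15 B 9 -> on_hand[A=17 B=52 C=24 D=28] avail[A=6 B=43 C=16 D=12] open={R10,R11,R12,R13,R14,R15,R2,R8,R9}
Step 22: reserve R16 C 6 -> on_hand[A=17 B=52 C=24 D=28] avail[A=6 B=43 C=10 D=12] open={R10,R11,R12,R13,R14,R15,R16,R2,R8,R9}
Step 23: cancel R11 -> on_hand[A=17 B=52 C=24 D=28] avail[A=6 B=43 C=10 D=17] open={R10,R12,R13,R14,R15,R16,R2,R8,R9}

Answer: A: 6
B: 43
C: 10
D: 17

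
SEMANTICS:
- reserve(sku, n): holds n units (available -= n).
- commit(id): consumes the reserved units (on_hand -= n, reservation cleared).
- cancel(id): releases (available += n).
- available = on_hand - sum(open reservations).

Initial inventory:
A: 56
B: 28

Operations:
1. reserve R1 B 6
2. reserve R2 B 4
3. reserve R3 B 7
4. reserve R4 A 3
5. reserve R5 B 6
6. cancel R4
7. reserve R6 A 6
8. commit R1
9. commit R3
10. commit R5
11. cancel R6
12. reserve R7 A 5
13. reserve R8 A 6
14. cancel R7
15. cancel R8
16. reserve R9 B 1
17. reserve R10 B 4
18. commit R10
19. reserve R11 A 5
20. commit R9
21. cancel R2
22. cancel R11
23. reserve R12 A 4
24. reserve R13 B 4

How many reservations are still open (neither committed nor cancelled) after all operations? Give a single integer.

Step 1: reserve R1 B 6 -> on_hand[A=56 B=28] avail[A=56 B=22] open={R1}
Step 2: reserve R2 B 4 -> on_hand[A=56 B=28] avail[A=56 B=18] open={R1,R2}
Step 3: reserve R3 B 7 -> on_hand[A=56 B=28] avail[A=56 B=11] open={R1,R2,R3}
Step 4: reserve R4 A 3 -> on_hand[A=56 B=28] avail[A=53 B=11] open={R1,R2,R3,R4}
Step 5: reserve R5 B 6 -> on_hand[A=56 B=28] avail[A=53 B=5] open={R1,R2,R3,R4,R5}
Step 6: cancel R4 -> on_hand[A=56 B=28] avail[A=56 B=5] open={R1,R2,R3,R5}
Step 7: reserve R6 A 6 -> on_hand[A=56 B=28] avail[A=50 B=5] open={R1,R2,R3,R5,R6}
Step 8: commit R1 -> on_hand[A=56 B=22] avail[A=50 B=5] open={R2,R3,R5,R6}
Step 9: commit R3 -> on_hand[A=56 B=15] avail[A=50 B=5] open={R2,R5,R6}
Step 10: commit R5 -> on_hand[A=56 B=9] avail[A=50 B=5] open={R2,R6}
Step 11: cancel R6 -> on_hand[A=56 B=9] avail[A=56 B=5] open={R2}
Step 12: reserve R7 A 5 -> on_hand[A=56 B=9] avail[A=51 B=5] open={R2,R7}
Step 13: reserve R8 A 6 -> on_hand[A=56 B=9] avail[A=45 B=5] open={R2,R7,R8}
Step 14: cancel R7 -> on_hand[A=56 B=9] avail[A=50 B=5] open={R2,R8}
Step 15: cancel R8 -> on_hand[A=56 B=9] avail[A=56 B=5] open={R2}
Step 16: reserve R9 B 1 -> on_hand[A=56 B=9] avail[A=56 B=4] open={R2,R9}
Step 17: reserve R10 B 4 -> on_hand[A=56 B=9] avail[A=56 B=0] open={R10,R2,R9}
Step 18: commit R10 -> on_hand[A=56 B=5] avail[A=56 B=0] open={R2,R9}
Step 19: reserve R11 A 5 -> on_hand[A=56 B=5] avail[A=51 B=0] open={R11,R2,R9}
Step 20: commit R9 -> on_hand[A=56 B=4] avail[A=51 B=0] open={R11,R2}
Step 21: cancel R2 -> on_hand[A=56 B=4] avail[A=51 B=4] open={R11}
Step 22: cancel R11 -> on_hand[A=56 B=4] avail[A=56 B=4] open={}
Step 23: reserve R12 A 4 -> on_hand[A=56 B=4] avail[A=52 B=4] open={R12}
Step 24: reserve R13 B 4 -> on_hand[A=56 B=4] avail[A=52 B=0] open={R12,R13}
Open reservations: ['R12', 'R13'] -> 2

Answer: 2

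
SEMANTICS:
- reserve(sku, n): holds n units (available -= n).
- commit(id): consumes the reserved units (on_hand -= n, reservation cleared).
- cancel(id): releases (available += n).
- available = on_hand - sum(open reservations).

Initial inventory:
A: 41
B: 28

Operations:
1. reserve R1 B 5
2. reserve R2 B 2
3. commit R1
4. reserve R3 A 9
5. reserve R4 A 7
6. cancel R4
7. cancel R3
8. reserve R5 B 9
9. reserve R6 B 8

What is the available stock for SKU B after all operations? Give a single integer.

Answer: 4

Derivation:
Step 1: reserve R1 B 5 -> on_hand[A=41 B=28] avail[A=41 B=23] open={R1}
Step 2: reserve R2 B 2 -> on_hand[A=41 B=28] avail[A=41 B=21] open={R1,R2}
Step 3: commit R1 -> on_hand[A=41 B=23] avail[A=41 B=21] open={R2}
Step 4: reserve R3 A 9 -> on_hand[A=41 B=23] avail[A=32 B=21] open={R2,R3}
Step 5: reserve R4 A 7 -> on_hand[A=41 B=23] avail[A=25 B=21] open={R2,R3,R4}
Step 6: cancel R4 -> on_hand[A=41 B=23] avail[A=32 B=21] open={R2,R3}
Step 7: cancel R3 -> on_hand[A=41 B=23] avail[A=41 B=21] open={R2}
Step 8: reserve R5 B 9 -> on_hand[A=41 B=23] avail[A=41 B=12] open={R2,R5}
Step 9: reserve R6 B 8 -> on_hand[A=41 B=23] avail[A=41 B=4] open={R2,R5,R6}
Final available[B] = 4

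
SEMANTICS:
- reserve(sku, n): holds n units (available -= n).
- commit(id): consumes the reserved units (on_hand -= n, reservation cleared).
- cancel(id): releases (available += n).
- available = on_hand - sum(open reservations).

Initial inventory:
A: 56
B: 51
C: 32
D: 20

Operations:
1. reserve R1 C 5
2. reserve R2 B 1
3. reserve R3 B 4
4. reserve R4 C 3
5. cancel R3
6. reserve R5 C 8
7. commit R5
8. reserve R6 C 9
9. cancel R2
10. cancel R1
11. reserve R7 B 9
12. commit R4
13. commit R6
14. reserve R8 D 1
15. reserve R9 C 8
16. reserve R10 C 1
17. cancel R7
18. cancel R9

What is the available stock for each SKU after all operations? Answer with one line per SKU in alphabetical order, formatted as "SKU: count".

Step 1: reserve R1 C 5 -> on_hand[A=56 B=51 C=32 D=20] avail[A=56 B=51 C=27 D=20] open={R1}
Step 2: reserve R2 B 1 -> on_hand[A=56 B=51 C=32 D=20] avail[A=56 B=50 C=27 D=20] open={R1,R2}
Step 3: reserve R3 B 4 -> on_hand[A=56 B=51 C=32 D=20] avail[A=56 B=46 C=27 D=20] open={R1,R2,R3}
Step 4: reserve R4 C 3 -> on_hand[A=56 B=51 C=32 D=20] avail[A=56 B=46 C=24 D=20] open={R1,R2,R3,R4}
Step 5: cancel R3 -> on_hand[A=56 B=51 C=32 D=20] avail[A=56 B=50 C=24 D=20] open={R1,R2,R4}
Step 6: reserve R5 C 8 -> on_hand[A=56 B=51 C=32 D=20] avail[A=56 B=50 C=16 D=20] open={R1,R2,R4,R5}
Step 7: commit R5 -> on_hand[A=56 B=51 C=24 D=20] avail[A=56 B=50 C=16 D=20] open={R1,R2,R4}
Step 8: reserve R6 C 9 -> on_hand[A=56 B=51 C=24 D=20] avail[A=56 B=50 C=7 D=20] open={R1,R2,R4,R6}
Step 9: cancel R2 -> on_hand[A=56 B=51 C=24 D=20] avail[A=56 B=51 C=7 D=20] open={R1,R4,R6}
Step 10: cancel R1 -> on_hand[A=56 B=51 C=24 D=20] avail[A=56 B=51 C=12 D=20] open={R4,R6}
Step 11: reserve R7 B 9 -> on_hand[A=56 B=51 C=24 D=20] avail[A=56 B=42 C=12 D=20] open={R4,R6,R7}
Step 12: commit R4 -> on_hand[A=56 B=51 C=21 D=20] avail[A=56 B=42 C=12 D=20] open={R6,R7}
Step 13: commit R6 -> on_hand[A=56 B=51 C=12 D=20] avail[A=56 B=42 C=12 D=20] open={R7}
Step 14: reserve R8 D 1 -> on_hand[A=56 B=51 C=12 D=20] avail[A=56 B=42 C=12 D=19] open={R7,R8}
Step 15: reserve R9 C 8 -> on_hand[A=56 B=51 C=12 D=20] avail[A=56 B=42 C=4 D=19] open={R7,R8,R9}
Step 16: reserve R10 C 1 -> on_hand[A=56 B=51 C=12 D=20] avail[A=56 B=42 C=3 D=19] open={R10,R7,R8,R9}
Step 17: cancel R7 -> on_hand[A=56 B=51 C=12 D=20] avail[A=56 B=51 C=3 D=19] open={R10,R8,R9}
Step 18: cancel R9 -> on_hand[A=56 B=51 C=12 D=20] avail[A=56 B=51 C=11 D=19] open={R10,R8}

Answer: A: 56
B: 51
C: 11
D: 19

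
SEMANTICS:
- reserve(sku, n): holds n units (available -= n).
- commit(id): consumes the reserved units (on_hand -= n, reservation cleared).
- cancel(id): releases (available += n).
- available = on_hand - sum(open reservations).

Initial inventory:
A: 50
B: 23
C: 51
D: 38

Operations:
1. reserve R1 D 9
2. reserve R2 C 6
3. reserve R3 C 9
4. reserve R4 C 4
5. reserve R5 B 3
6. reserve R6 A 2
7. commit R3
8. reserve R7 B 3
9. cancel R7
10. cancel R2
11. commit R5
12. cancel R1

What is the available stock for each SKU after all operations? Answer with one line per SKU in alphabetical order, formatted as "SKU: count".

Answer: A: 48
B: 20
C: 38
D: 38

Derivation:
Step 1: reserve R1 D 9 -> on_hand[A=50 B=23 C=51 D=38] avail[A=50 B=23 C=51 D=29] open={R1}
Step 2: reserve R2 C 6 -> on_hand[A=50 B=23 C=51 D=38] avail[A=50 B=23 C=45 D=29] open={R1,R2}
Step 3: reserve R3 C 9 -> on_hand[A=50 B=23 C=51 D=38] avail[A=50 B=23 C=36 D=29] open={R1,R2,R3}
Step 4: reserve R4 C 4 -> on_hand[A=50 B=23 C=51 D=38] avail[A=50 B=23 C=32 D=29] open={R1,R2,R3,R4}
Step 5: reserve R5 B 3 -> on_hand[A=50 B=23 C=51 D=38] avail[A=50 B=20 C=32 D=29] open={R1,R2,R3,R4,R5}
Step 6: reserve R6 A 2 -> on_hand[A=50 B=23 C=51 D=38] avail[A=48 B=20 C=32 D=29] open={R1,R2,R3,R4,R5,R6}
Step 7: commit R3 -> on_hand[A=50 B=23 C=42 D=38] avail[A=48 B=20 C=32 D=29] open={R1,R2,R4,R5,R6}
Step 8: reserve R7 B 3 -> on_hand[A=50 B=23 C=42 D=38] avail[A=48 B=17 C=32 D=29] open={R1,R2,R4,R5,R6,R7}
Step 9: cancel R7 -> on_hand[A=50 B=23 C=42 D=38] avail[A=48 B=20 C=32 D=29] open={R1,R2,R4,R5,R6}
Step 10: cancel R2 -> on_hand[A=50 B=23 C=42 D=38] avail[A=48 B=20 C=38 D=29] open={R1,R4,R5,R6}
Step 11: commit R5 -> on_hand[A=50 B=20 C=42 D=38] avail[A=48 B=20 C=38 D=29] open={R1,R4,R6}
Step 12: cancel R1 -> on_hand[A=50 B=20 C=42 D=38] avail[A=48 B=20 C=38 D=38] open={R4,R6}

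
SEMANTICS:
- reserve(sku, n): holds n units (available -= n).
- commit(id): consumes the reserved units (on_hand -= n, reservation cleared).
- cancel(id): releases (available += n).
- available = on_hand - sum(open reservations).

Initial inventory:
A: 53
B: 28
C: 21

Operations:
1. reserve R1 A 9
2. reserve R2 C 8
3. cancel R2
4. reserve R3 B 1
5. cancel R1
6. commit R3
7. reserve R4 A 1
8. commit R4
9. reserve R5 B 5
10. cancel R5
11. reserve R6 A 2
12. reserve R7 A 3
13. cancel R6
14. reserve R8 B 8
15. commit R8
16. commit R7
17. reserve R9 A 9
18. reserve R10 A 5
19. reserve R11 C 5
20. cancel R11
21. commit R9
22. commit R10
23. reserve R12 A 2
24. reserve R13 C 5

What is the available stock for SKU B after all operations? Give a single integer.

Answer: 19

Derivation:
Step 1: reserve R1 A 9 -> on_hand[A=53 B=28 C=21] avail[A=44 B=28 C=21] open={R1}
Step 2: reserve R2 C 8 -> on_hand[A=53 B=28 C=21] avail[A=44 B=28 C=13] open={R1,R2}
Step 3: cancel R2 -> on_hand[A=53 B=28 C=21] avail[A=44 B=28 C=21] open={R1}
Step 4: reserve R3 B 1 -> on_hand[A=53 B=28 C=21] avail[A=44 B=27 C=21] open={R1,R3}
Step 5: cancel R1 -> on_hand[A=53 B=28 C=21] avail[A=53 B=27 C=21] open={R3}
Step 6: commit R3 -> on_hand[A=53 B=27 C=21] avail[A=53 B=27 C=21] open={}
Step 7: reserve R4 A 1 -> on_hand[A=53 B=27 C=21] avail[A=52 B=27 C=21] open={R4}
Step 8: commit R4 -> on_hand[A=52 B=27 C=21] avail[A=52 B=27 C=21] open={}
Step 9: reserve R5 B 5 -> on_hand[A=52 B=27 C=21] avail[A=52 B=22 C=21] open={R5}
Step 10: cancel R5 -> on_hand[A=52 B=27 C=21] avail[A=52 B=27 C=21] open={}
Step 11: reserve R6 A 2 -> on_hand[A=52 B=27 C=21] avail[A=50 B=27 C=21] open={R6}
Step 12: reserve R7 A 3 -> on_hand[A=52 B=27 C=21] avail[A=47 B=27 C=21] open={R6,R7}
Step 13: cancel R6 -> on_hand[A=52 B=27 C=21] avail[A=49 B=27 C=21] open={R7}
Step 14: reserve R8 B 8 -> on_hand[A=52 B=27 C=21] avail[A=49 B=19 C=21] open={R7,R8}
Step 15: commit R8 -> on_hand[A=52 B=19 C=21] avail[A=49 B=19 C=21] open={R7}
Step 16: commit R7 -> on_hand[A=49 B=19 C=21] avail[A=49 B=19 C=21] open={}
Step 17: reserve R9 A 9 -> on_hand[A=49 B=19 C=21] avail[A=40 B=19 C=21] open={R9}
Step 18: reserve R10 A 5 -> on_hand[A=49 B=19 C=21] avail[A=35 B=19 C=21] open={R10,R9}
Step 19: reserve R11 C 5 -> on_hand[A=49 B=19 C=21] avail[A=35 B=19 C=16] open={R10,R11,R9}
Step 20: cancel R11 -> on_hand[A=49 B=19 C=21] avail[A=35 B=19 C=21] open={R10,R9}
Step 21: commit R9 -> on_hand[A=40 B=19 C=21] avail[A=35 B=19 C=21] open={R10}
Step 22: commit R10 -> on_hand[A=35 B=19 C=21] avail[A=35 B=19 C=21] open={}
Step 23: reserve R12 A 2 -> on_hand[A=35 B=19 C=21] avail[A=33 B=19 C=21] open={R12}
Step 24: reserve R13 C 5 -> on_hand[A=35 B=19 C=21] avail[A=33 B=19 C=16] open={R12,R13}
Final available[B] = 19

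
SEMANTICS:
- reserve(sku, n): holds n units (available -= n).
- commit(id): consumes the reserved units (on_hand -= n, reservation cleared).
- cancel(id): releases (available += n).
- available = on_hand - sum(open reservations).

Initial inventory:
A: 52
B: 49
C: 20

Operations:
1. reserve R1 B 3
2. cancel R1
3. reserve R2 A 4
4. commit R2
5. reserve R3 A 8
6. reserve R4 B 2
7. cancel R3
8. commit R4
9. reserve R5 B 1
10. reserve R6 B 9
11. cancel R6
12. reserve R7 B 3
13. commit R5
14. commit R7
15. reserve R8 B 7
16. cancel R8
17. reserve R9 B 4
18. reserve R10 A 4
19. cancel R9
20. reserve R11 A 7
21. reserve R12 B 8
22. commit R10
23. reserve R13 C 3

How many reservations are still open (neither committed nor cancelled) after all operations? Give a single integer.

Step 1: reserve R1 B 3 -> on_hand[A=52 B=49 C=20] avail[A=52 B=46 C=20] open={R1}
Step 2: cancel R1 -> on_hand[A=52 B=49 C=20] avail[A=52 B=49 C=20] open={}
Step 3: reserve R2 A 4 -> on_hand[A=52 B=49 C=20] avail[A=48 B=49 C=20] open={R2}
Step 4: commit R2 -> on_hand[A=48 B=49 C=20] avail[A=48 B=49 C=20] open={}
Step 5: reserve R3 A 8 -> on_hand[A=48 B=49 C=20] avail[A=40 B=49 C=20] open={R3}
Step 6: reserve R4 B 2 -> on_hand[A=48 B=49 C=20] avail[A=40 B=47 C=20] open={R3,R4}
Step 7: cancel R3 -> on_hand[A=48 B=49 C=20] avail[A=48 B=47 C=20] open={R4}
Step 8: commit R4 -> on_hand[A=48 B=47 C=20] avail[A=48 B=47 C=20] open={}
Step 9: reserve R5 B 1 -> on_hand[A=48 B=47 C=20] avail[A=48 B=46 C=20] open={R5}
Step 10: reserve R6 B 9 -> on_hand[A=48 B=47 C=20] avail[A=48 B=37 C=20] open={R5,R6}
Step 11: cancel R6 -> on_hand[A=48 B=47 C=20] avail[A=48 B=46 C=20] open={R5}
Step 12: reserve R7 B 3 -> on_hand[A=48 B=47 C=20] avail[A=48 B=43 C=20] open={R5,R7}
Step 13: commit R5 -> on_hand[A=48 B=46 C=20] avail[A=48 B=43 C=20] open={R7}
Step 14: commit R7 -> on_hand[A=48 B=43 C=20] avail[A=48 B=43 C=20] open={}
Step 15: reserve R8 B 7 -> on_hand[A=48 B=43 C=20] avail[A=48 B=36 C=20] open={R8}
Step 16: cancel R8 -> on_hand[A=48 B=43 C=20] avail[A=48 B=43 C=20] open={}
Step 17: reserve R9 B 4 -> on_hand[A=48 B=43 C=20] avail[A=48 B=39 C=20] open={R9}
Step 18: reserve R10 A 4 -> on_hand[A=48 B=43 C=20] avail[A=44 B=39 C=20] open={R10,R9}
Step 19: cancel R9 -> on_hand[A=48 B=43 C=20] avail[A=44 B=43 C=20] open={R10}
Step 20: reserve R11 A 7 -> on_hand[A=48 B=43 C=20] avail[A=37 B=43 C=20] open={R10,R11}
Step 21: reserve R12 B 8 -> on_hand[A=48 B=43 C=20] avail[A=37 B=35 C=20] open={R10,R11,R12}
Step 22: commit R10 -> on_hand[A=44 B=43 C=20] avail[A=37 B=35 C=20] open={R11,R12}
Step 23: reserve R13 C 3 -> on_hand[A=44 B=43 C=20] avail[A=37 B=35 C=17] open={R11,R12,R13}
Open reservations: ['R11', 'R12', 'R13'] -> 3

Answer: 3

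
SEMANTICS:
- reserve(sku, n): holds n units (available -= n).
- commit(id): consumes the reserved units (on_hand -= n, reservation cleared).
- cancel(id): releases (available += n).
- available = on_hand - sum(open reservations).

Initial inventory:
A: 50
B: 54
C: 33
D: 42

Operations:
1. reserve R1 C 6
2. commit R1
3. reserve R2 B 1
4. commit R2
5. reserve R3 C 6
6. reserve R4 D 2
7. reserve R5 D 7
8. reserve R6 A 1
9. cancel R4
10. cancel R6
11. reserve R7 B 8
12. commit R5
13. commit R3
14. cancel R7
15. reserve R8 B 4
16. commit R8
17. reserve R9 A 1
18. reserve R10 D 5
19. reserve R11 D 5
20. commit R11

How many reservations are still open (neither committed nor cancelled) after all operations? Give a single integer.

Step 1: reserve R1 C 6 -> on_hand[A=50 B=54 C=33 D=42] avail[A=50 B=54 C=27 D=42] open={R1}
Step 2: commit R1 -> on_hand[A=50 B=54 C=27 D=42] avail[A=50 B=54 C=27 D=42] open={}
Step 3: reserve R2 B 1 -> on_hand[A=50 B=54 C=27 D=42] avail[A=50 B=53 C=27 D=42] open={R2}
Step 4: commit R2 -> on_hand[A=50 B=53 C=27 D=42] avail[A=50 B=53 C=27 D=42] open={}
Step 5: reserve R3 C 6 -> on_hand[A=50 B=53 C=27 D=42] avail[A=50 B=53 C=21 D=42] open={R3}
Step 6: reserve R4 D 2 -> on_hand[A=50 B=53 C=27 D=42] avail[A=50 B=53 C=21 D=40] open={R3,R4}
Step 7: reserve R5 D 7 -> on_hand[A=50 B=53 C=27 D=42] avail[A=50 B=53 C=21 D=33] open={R3,R4,R5}
Step 8: reserve R6 A 1 -> on_hand[A=50 B=53 C=27 D=42] avail[A=49 B=53 C=21 D=33] open={R3,R4,R5,R6}
Step 9: cancel R4 -> on_hand[A=50 B=53 C=27 D=42] avail[A=49 B=53 C=21 D=35] open={R3,R5,R6}
Step 10: cancel R6 -> on_hand[A=50 B=53 C=27 D=42] avail[A=50 B=53 C=21 D=35] open={R3,R5}
Step 11: reserve R7 B 8 -> on_hand[A=50 B=53 C=27 D=42] avail[A=50 B=45 C=21 D=35] open={R3,R5,R7}
Step 12: commit R5 -> on_hand[A=50 B=53 C=27 D=35] avail[A=50 B=45 C=21 D=35] open={R3,R7}
Step 13: commit R3 -> on_hand[A=50 B=53 C=21 D=35] avail[A=50 B=45 C=21 D=35] open={R7}
Step 14: cancel R7 -> on_hand[A=50 B=53 C=21 D=35] avail[A=50 B=53 C=21 D=35] open={}
Step 15: reserve R8 B 4 -> on_hand[A=50 B=53 C=21 D=35] avail[A=50 B=49 C=21 D=35] open={R8}
Step 16: commit R8 -> on_hand[A=50 B=49 C=21 D=35] avail[A=50 B=49 C=21 D=35] open={}
Step 17: reserve R9 A 1 -> on_hand[A=50 B=49 C=21 D=35] avail[A=49 B=49 C=21 D=35] open={R9}
Step 18: reserve R10 D 5 -> on_hand[A=50 B=49 C=21 D=35] avail[A=49 B=49 C=21 D=30] open={R10,R9}
Step 19: reserve R11 D 5 -> on_hand[A=50 B=49 C=21 D=35] avail[A=49 B=49 C=21 D=25] open={R10,R11,R9}
Step 20: commit R11 -> on_hand[A=50 B=49 C=21 D=30] avail[A=49 B=49 C=21 D=25] open={R10,R9}
Open reservations: ['R10', 'R9'] -> 2

Answer: 2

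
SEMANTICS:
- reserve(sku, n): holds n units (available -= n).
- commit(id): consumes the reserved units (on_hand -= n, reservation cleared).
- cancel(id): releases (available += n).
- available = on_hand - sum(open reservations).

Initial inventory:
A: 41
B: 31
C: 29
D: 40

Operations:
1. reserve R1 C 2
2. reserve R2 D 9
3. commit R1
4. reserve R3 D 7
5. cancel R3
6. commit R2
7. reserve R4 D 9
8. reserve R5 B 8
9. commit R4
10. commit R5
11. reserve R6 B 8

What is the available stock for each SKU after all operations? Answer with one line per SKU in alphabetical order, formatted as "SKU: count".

Answer: A: 41
B: 15
C: 27
D: 22

Derivation:
Step 1: reserve R1 C 2 -> on_hand[A=41 B=31 C=29 D=40] avail[A=41 B=31 C=27 D=40] open={R1}
Step 2: reserve R2 D 9 -> on_hand[A=41 B=31 C=29 D=40] avail[A=41 B=31 C=27 D=31] open={R1,R2}
Step 3: commit R1 -> on_hand[A=41 B=31 C=27 D=40] avail[A=41 B=31 C=27 D=31] open={R2}
Step 4: reserve R3 D 7 -> on_hand[A=41 B=31 C=27 D=40] avail[A=41 B=31 C=27 D=24] open={R2,R3}
Step 5: cancel R3 -> on_hand[A=41 B=31 C=27 D=40] avail[A=41 B=31 C=27 D=31] open={R2}
Step 6: commit R2 -> on_hand[A=41 B=31 C=27 D=31] avail[A=41 B=31 C=27 D=31] open={}
Step 7: reserve R4 D 9 -> on_hand[A=41 B=31 C=27 D=31] avail[A=41 B=31 C=27 D=22] open={R4}
Step 8: reserve R5 B 8 -> on_hand[A=41 B=31 C=27 D=31] avail[A=41 B=23 C=27 D=22] open={R4,R5}
Step 9: commit R4 -> on_hand[A=41 B=31 C=27 D=22] avail[A=41 B=23 C=27 D=22] open={R5}
Step 10: commit R5 -> on_hand[A=41 B=23 C=27 D=22] avail[A=41 B=23 C=27 D=22] open={}
Step 11: reserve R6 B 8 -> on_hand[A=41 B=23 C=27 D=22] avail[A=41 B=15 C=27 D=22] open={R6}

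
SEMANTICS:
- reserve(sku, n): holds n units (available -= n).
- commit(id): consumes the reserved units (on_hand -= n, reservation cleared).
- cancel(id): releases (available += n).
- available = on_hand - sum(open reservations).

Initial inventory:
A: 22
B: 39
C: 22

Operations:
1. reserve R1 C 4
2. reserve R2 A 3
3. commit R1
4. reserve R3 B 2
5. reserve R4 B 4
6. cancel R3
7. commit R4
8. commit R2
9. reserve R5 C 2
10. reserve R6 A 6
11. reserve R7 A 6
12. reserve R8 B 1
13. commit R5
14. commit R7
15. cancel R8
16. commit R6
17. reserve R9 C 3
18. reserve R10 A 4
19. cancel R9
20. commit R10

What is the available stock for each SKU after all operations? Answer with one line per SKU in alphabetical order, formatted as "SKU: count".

Answer: A: 3
B: 35
C: 16

Derivation:
Step 1: reserve R1 C 4 -> on_hand[A=22 B=39 C=22] avail[A=22 B=39 C=18] open={R1}
Step 2: reserve R2 A 3 -> on_hand[A=22 B=39 C=22] avail[A=19 B=39 C=18] open={R1,R2}
Step 3: commit R1 -> on_hand[A=22 B=39 C=18] avail[A=19 B=39 C=18] open={R2}
Step 4: reserve R3 B 2 -> on_hand[A=22 B=39 C=18] avail[A=19 B=37 C=18] open={R2,R3}
Step 5: reserve R4 B 4 -> on_hand[A=22 B=39 C=18] avail[A=19 B=33 C=18] open={R2,R3,R4}
Step 6: cancel R3 -> on_hand[A=22 B=39 C=18] avail[A=19 B=35 C=18] open={R2,R4}
Step 7: commit R4 -> on_hand[A=22 B=35 C=18] avail[A=19 B=35 C=18] open={R2}
Step 8: commit R2 -> on_hand[A=19 B=35 C=18] avail[A=19 B=35 C=18] open={}
Step 9: reserve R5 C 2 -> on_hand[A=19 B=35 C=18] avail[A=19 B=35 C=16] open={R5}
Step 10: reserve R6 A 6 -> on_hand[A=19 B=35 C=18] avail[A=13 B=35 C=16] open={R5,R6}
Step 11: reserve R7 A 6 -> on_hand[A=19 B=35 C=18] avail[A=7 B=35 C=16] open={R5,R6,R7}
Step 12: reserve R8 B 1 -> on_hand[A=19 B=35 C=18] avail[A=7 B=34 C=16] open={R5,R6,R7,R8}
Step 13: commit R5 -> on_hand[A=19 B=35 C=16] avail[A=7 B=34 C=16] open={R6,R7,R8}
Step 14: commit R7 -> on_hand[A=13 B=35 C=16] avail[A=7 B=34 C=16] open={R6,R8}
Step 15: cancel R8 -> on_hand[A=13 B=35 C=16] avail[A=7 B=35 C=16] open={R6}
Step 16: commit R6 -> on_hand[A=7 B=35 C=16] avail[A=7 B=35 C=16] open={}
Step 17: reserve R9 C 3 -> on_hand[A=7 B=35 C=16] avail[A=7 B=35 C=13] open={R9}
Step 18: reserve R10 A 4 -> on_hand[A=7 B=35 C=16] avail[A=3 B=35 C=13] open={R10,R9}
Step 19: cancel R9 -> on_hand[A=7 B=35 C=16] avail[A=3 B=35 C=16] open={R10}
Step 20: commit R10 -> on_hand[A=3 B=35 C=16] avail[A=3 B=35 C=16] open={}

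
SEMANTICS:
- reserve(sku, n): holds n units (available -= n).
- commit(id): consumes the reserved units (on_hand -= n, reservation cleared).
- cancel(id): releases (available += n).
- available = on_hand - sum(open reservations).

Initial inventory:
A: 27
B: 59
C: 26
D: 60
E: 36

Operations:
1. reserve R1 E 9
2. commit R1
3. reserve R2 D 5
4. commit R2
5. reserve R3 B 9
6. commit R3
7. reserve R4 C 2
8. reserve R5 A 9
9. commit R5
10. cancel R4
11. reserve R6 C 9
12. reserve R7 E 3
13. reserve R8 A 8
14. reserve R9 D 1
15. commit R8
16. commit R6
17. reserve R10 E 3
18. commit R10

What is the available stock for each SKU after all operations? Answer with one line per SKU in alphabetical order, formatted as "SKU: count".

Step 1: reserve R1 E 9 -> on_hand[A=27 B=59 C=26 D=60 E=36] avail[A=27 B=59 C=26 D=60 E=27] open={R1}
Step 2: commit R1 -> on_hand[A=27 B=59 C=26 D=60 E=27] avail[A=27 B=59 C=26 D=60 E=27] open={}
Step 3: reserve R2 D 5 -> on_hand[A=27 B=59 C=26 D=60 E=27] avail[A=27 B=59 C=26 D=55 E=27] open={R2}
Step 4: commit R2 -> on_hand[A=27 B=59 C=26 D=55 E=27] avail[A=27 B=59 C=26 D=55 E=27] open={}
Step 5: reserve R3 B 9 -> on_hand[A=27 B=59 C=26 D=55 E=27] avail[A=27 B=50 C=26 D=55 E=27] open={R3}
Step 6: commit R3 -> on_hand[A=27 B=50 C=26 D=55 E=27] avail[A=27 B=50 C=26 D=55 E=27] open={}
Step 7: reserve R4 C 2 -> on_hand[A=27 B=50 C=26 D=55 E=27] avail[A=27 B=50 C=24 D=55 E=27] open={R4}
Step 8: reserve R5 A 9 -> on_hand[A=27 B=50 C=26 D=55 E=27] avail[A=18 B=50 C=24 D=55 E=27] open={R4,R5}
Step 9: commit R5 -> on_hand[A=18 B=50 C=26 D=55 E=27] avail[A=18 B=50 C=24 D=55 E=27] open={R4}
Step 10: cancel R4 -> on_hand[A=18 B=50 C=26 D=55 E=27] avail[A=18 B=50 C=26 D=55 E=27] open={}
Step 11: reserve R6 C 9 -> on_hand[A=18 B=50 C=26 D=55 E=27] avail[A=18 B=50 C=17 D=55 E=27] open={R6}
Step 12: reserve R7 E 3 -> on_hand[A=18 B=50 C=26 D=55 E=27] avail[A=18 B=50 C=17 D=55 E=24] open={R6,R7}
Step 13: reserve R8 A 8 -> on_hand[A=18 B=50 C=26 D=55 E=27] avail[A=10 B=50 C=17 D=55 E=24] open={R6,R7,R8}
Step 14: reserve R9 D 1 -> on_hand[A=18 B=50 C=26 D=55 E=27] avail[A=10 B=50 C=17 D=54 E=24] open={R6,R7,R8,R9}
Step 15: commit R8 -> on_hand[A=10 B=50 C=26 D=55 E=27] avail[A=10 B=50 C=17 D=54 E=24] open={R6,R7,R9}
Step 16: commit R6 -> on_hand[A=10 B=50 C=17 D=55 E=27] avail[A=10 B=50 C=17 D=54 E=24] open={R7,R9}
Step 17: reserve R10 E 3 -> on_hand[A=10 B=50 C=17 D=55 E=27] avail[A=10 B=50 C=17 D=54 E=21] open={R10,R7,R9}
Step 18: commit R10 -> on_hand[A=10 B=50 C=17 D=55 E=24] avail[A=10 B=50 C=17 D=54 E=21] open={R7,R9}

Answer: A: 10
B: 50
C: 17
D: 54
E: 21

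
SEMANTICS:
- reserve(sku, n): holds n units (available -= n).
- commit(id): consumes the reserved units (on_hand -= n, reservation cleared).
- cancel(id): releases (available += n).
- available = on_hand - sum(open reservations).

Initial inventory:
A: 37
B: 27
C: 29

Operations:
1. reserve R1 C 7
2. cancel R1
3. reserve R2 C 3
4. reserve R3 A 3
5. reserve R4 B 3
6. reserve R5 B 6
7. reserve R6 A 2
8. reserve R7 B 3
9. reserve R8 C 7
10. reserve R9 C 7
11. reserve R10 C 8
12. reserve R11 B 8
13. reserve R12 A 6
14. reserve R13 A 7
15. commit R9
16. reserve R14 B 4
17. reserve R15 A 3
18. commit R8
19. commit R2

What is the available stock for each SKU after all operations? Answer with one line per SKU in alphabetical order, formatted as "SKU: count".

Answer: A: 16
B: 3
C: 4

Derivation:
Step 1: reserve R1 C 7 -> on_hand[A=37 B=27 C=29] avail[A=37 B=27 C=22] open={R1}
Step 2: cancel R1 -> on_hand[A=37 B=27 C=29] avail[A=37 B=27 C=29] open={}
Step 3: reserve R2 C 3 -> on_hand[A=37 B=27 C=29] avail[A=37 B=27 C=26] open={R2}
Step 4: reserve R3 A 3 -> on_hand[A=37 B=27 C=29] avail[A=34 B=27 C=26] open={R2,R3}
Step 5: reserve R4 B 3 -> on_hand[A=37 B=27 C=29] avail[A=34 B=24 C=26] open={R2,R3,R4}
Step 6: reserve R5 B 6 -> on_hand[A=37 B=27 C=29] avail[A=34 B=18 C=26] open={R2,R3,R4,R5}
Step 7: reserve R6 A 2 -> on_hand[A=37 B=27 C=29] avail[A=32 B=18 C=26] open={R2,R3,R4,R5,R6}
Step 8: reserve R7 B 3 -> on_hand[A=37 B=27 C=29] avail[A=32 B=15 C=26] open={R2,R3,R4,R5,R6,R7}
Step 9: reserve R8 C 7 -> on_hand[A=37 B=27 C=29] avail[A=32 B=15 C=19] open={R2,R3,R4,R5,R6,R7,R8}
Step 10: reserve R9 C 7 -> on_hand[A=37 B=27 C=29] avail[A=32 B=15 C=12] open={R2,R3,R4,R5,R6,R7,R8,R9}
Step 11: reserve R10 C 8 -> on_hand[A=37 B=27 C=29] avail[A=32 B=15 C=4] open={R10,R2,R3,R4,R5,R6,R7,R8,R9}
Step 12: reserve R11 B 8 -> on_hand[A=37 B=27 C=29] avail[A=32 B=7 C=4] open={R10,R11,R2,R3,R4,R5,R6,R7,R8,R9}
Step 13: reserve R12 A 6 -> on_hand[A=37 B=27 C=29] avail[A=26 B=7 C=4] open={R10,R11,R12,R2,R3,R4,R5,R6,R7,R8,R9}
Step 14: reserve R13 A 7 -> on_hand[A=37 B=27 C=29] avail[A=19 B=7 C=4] open={R10,R11,R12,R13,R2,R3,R4,R5,R6,R7,R8,R9}
Step 15: commit R9 -> on_hand[A=37 B=27 C=22] avail[A=19 B=7 C=4] open={R10,R11,R12,R13,R2,R3,R4,R5,R6,R7,R8}
Step 16: reserve R14 B 4 -> on_hand[A=37 B=27 C=22] avail[A=19 B=3 C=4] open={R10,R11,R12,R13,R14,R2,R3,R4,R5,R6,R7,R8}
Step 17: reserve R15 A 3 -> on_hand[A=37 B=27 C=22] avail[A=16 B=3 C=4] open={R10,R11,R12,R13,R14,R15,R2,R3,R4,R5,R6,R7,R8}
Step 18: commit R8 -> on_hand[A=37 B=27 C=15] avail[A=16 B=3 C=4] open={R10,R11,R12,R13,R14,R15,R2,R3,R4,R5,R6,R7}
Step 19: commit R2 -> on_hand[A=37 B=27 C=12] avail[A=16 B=3 C=4] open={R10,R11,R12,R13,R14,R15,R3,R4,R5,R6,R7}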